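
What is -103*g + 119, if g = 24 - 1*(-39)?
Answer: -6370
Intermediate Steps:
g = 63 (g = 24 + 39 = 63)
-103*g + 119 = -103*63 + 119 = -6489 + 119 = -6370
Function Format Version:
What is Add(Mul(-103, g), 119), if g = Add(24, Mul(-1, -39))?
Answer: -6370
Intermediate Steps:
g = 63 (g = Add(24, 39) = 63)
Add(Mul(-103, g), 119) = Add(Mul(-103, 63), 119) = Add(-6489, 119) = -6370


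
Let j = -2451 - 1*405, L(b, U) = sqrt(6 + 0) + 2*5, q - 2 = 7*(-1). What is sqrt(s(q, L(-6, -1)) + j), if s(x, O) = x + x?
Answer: I*sqrt(2866) ≈ 53.535*I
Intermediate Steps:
q = -5 (q = 2 + 7*(-1) = 2 - 7 = -5)
L(b, U) = 10 + sqrt(6) (L(b, U) = sqrt(6) + 10 = 10 + sqrt(6))
s(x, O) = 2*x
j = -2856 (j = -2451 - 405 = -2856)
sqrt(s(q, L(-6, -1)) + j) = sqrt(2*(-5) - 2856) = sqrt(-10 - 2856) = sqrt(-2866) = I*sqrt(2866)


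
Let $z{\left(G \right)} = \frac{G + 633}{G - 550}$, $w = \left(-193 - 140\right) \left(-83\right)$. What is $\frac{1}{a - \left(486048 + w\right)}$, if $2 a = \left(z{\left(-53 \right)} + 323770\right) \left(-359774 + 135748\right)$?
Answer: $- \frac{603}{21868913538751} \approx -2.7573 \cdot 10^{-11}$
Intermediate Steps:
$w = 27639$ ($w = \left(-333\right) \left(-83\right) = 27639$)
$z{\left(G \right)} = \frac{633 + G}{-550 + G}$
$a = - \frac{21868603785490}{603}$ ($a = \frac{\left(\frac{633 - 53}{-550 - 53} + 323770\right) \left(-359774 + 135748\right)}{2} = \frac{\left(\frac{1}{-603} \cdot 580 + 323770\right) \left(-224026\right)}{2} = \frac{\left(\left(- \frac{1}{603}\right) 580 + 323770\right) \left(-224026\right)}{2} = \frac{\left(- \frac{580}{603} + 323770\right) \left(-224026\right)}{2} = \frac{\frac{195232730}{603} \left(-224026\right)}{2} = \frac{1}{2} \left(- \frac{43737207570980}{603}\right) = - \frac{21868603785490}{603} \approx -3.6266 \cdot 10^{10}$)
$\frac{1}{a - \left(486048 + w\right)} = \frac{1}{- \frac{21868603785490}{603} - 513687} = \frac{1}{- \frac{21868913538751}{603}} = - \frac{603}{21868913538751}$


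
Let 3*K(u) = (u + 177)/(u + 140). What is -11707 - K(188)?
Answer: -11520053/984 ≈ -11707.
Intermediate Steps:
K(u) = (177 + u)/(3*(140 + u)) (K(u) = ((u + 177)/(u + 140))/3 = ((177 + u)/(140 + u))/3 = (177 + u)/(3*(140 + u)))
-11707 - K(188) = -11707 - (177 + 188)/(3*(140 + 188)) = -11707 - 365/(3*328) = -11707 - 1*365/984 = -11707 - 365/984 = -11520053/984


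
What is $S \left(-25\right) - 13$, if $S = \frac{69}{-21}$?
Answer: $\frac{484}{7} \approx 69.143$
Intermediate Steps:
$S = - \frac{23}{7}$ ($S = 69 \left(- \frac{1}{21}\right) = - \frac{23}{7} \approx -3.2857$)
$S \left(-25\right) - 13 = \left(- \frac{23}{7}\right) \left(-25\right) - 13 = \frac{575}{7} - 13 = \frac{484}{7}$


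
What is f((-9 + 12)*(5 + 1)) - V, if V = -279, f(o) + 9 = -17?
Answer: 253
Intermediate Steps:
f(o) = -26 (f(o) = -9 - 17 = -26)
f((-9 + 12)*(5 + 1)) - V = -26 - 1*(-279) = -26 + 279 = 253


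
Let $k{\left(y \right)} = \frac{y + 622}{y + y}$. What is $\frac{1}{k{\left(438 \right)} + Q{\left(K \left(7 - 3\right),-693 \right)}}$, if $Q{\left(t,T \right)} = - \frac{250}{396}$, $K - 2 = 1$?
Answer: $\frac{14454}{8365} \approx 1.7279$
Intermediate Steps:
$K = 3$ ($K = 2 + 1 = 3$)
$Q{\left(t,T \right)} = - \frac{125}{198}$ ($Q{\left(t,T \right)} = \left(-250\right) \frac{1}{396} = - \frac{125}{198}$)
$k{\left(y \right)} = \frac{622 + y}{2 y}$
$\frac{1}{k{\left(438 \right)} + Q{\left(K \left(7 - 3\right),-693 \right)}} = \frac{1}{\frac{622 + 438}{2 \cdot 438} - \frac{125}{198}} = \frac{1}{\frac{1}{2} \cdot \frac{1}{438} \cdot 1060 - \frac{125}{198}} = \frac{1}{\frac{265}{219} - \frac{125}{198}} = \frac{1}{\frac{8365}{14454}} = \frac{14454}{8365}$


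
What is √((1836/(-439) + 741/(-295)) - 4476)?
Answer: I*√75181705876995/129505 ≈ 66.953*I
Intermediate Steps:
√((1836/(-439) + 741/(-295)) - 4476) = √((1836*(-1/439) + 741*(-1/295)) - 4476) = √((-1836/439 - 741/295) - 4476) = √(-866919/129505 - 4476) = √(-580531299/129505) = I*√75181705876995/129505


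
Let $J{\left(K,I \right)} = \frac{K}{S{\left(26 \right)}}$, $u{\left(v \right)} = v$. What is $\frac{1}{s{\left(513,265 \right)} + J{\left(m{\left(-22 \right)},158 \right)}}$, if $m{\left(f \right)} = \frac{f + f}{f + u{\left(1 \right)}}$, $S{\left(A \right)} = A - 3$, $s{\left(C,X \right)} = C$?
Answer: $\frac{483}{247823} \approx 0.001949$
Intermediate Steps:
$S{\left(A \right)} = -3 + A$
$m{\left(f \right)} = \frac{2 f}{1 + f}$ ($m{\left(f \right)} = \frac{f + f}{f + 1} = \frac{2 f}{1 + f}$)
$J{\left(K,I \right)} = \frac{K}{23}$ ($J{\left(K,I \right)} = \frac{K}{-3 + 26} = \frac{K}{23}$)
$\frac{1}{s{\left(513,265 \right)} + J{\left(m{\left(-22 \right)},158 \right)}} = \frac{1}{513 + \frac{2 \left(-22\right) \frac{1}{1 - 22}}{23}} = \frac{1}{513 + \frac{2 \left(-22\right) \frac{1}{-21}}{23}} = \frac{1}{513 + \frac{2 \left(-22\right) \left(- \frac{1}{21}\right)}{23}} = \frac{1}{513 + \frac{1}{23} \cdot \frac{44}{21}} = \frac{1}{513 + \frac{44}{483}} = \frac{1}{\frac{247823}{483}} = \frac{483}{247823}$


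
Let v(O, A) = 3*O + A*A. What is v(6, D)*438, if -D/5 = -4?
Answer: 183084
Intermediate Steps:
D = 20 (D = -5*(-4) = 20)
v(O, A) = A**2 + 3*O (v(O, A) = 3*O + A**2 = A**2 + 3*O)
v(6, D)*438 = (20**2 + 3*6)*438 = (400 + 18)*438 = 418*438 = 183084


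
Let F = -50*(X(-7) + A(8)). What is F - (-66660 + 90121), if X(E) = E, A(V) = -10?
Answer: -22611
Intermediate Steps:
F = 850 (F = -50*(-7 - 10) = -50*(-17) = 850)
F - (-66660 + 90121) = 850 - (-66660 + 90121) = 850 - 1*23461 = 850 - 23461 = -22611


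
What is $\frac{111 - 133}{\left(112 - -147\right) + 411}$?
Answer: $- \frac{11}{335} \approx -0.032836$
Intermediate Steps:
$\frac{111 - 133}{\left(112 - -147\right) + 411} = - \frac{22}{\left(112 + 147\right) + 411} = - \frac{22}{259 + 411} = - \frac{22}{670} = \left(-22\right) \frac{1}{670} = - \frac{11}{335}$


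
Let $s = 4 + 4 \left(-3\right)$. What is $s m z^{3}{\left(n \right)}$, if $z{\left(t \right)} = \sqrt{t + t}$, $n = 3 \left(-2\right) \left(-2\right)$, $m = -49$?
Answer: $18816 \sqrt{6} \approx 46090.0$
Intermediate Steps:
$n = 12$ ($n = \left(-6\right) \left(-2\right) = 12$)
$z{\left(t \right)} = \sqrt{2} \sqrt{t}$ ($z{\left(t \right)} = \sqrt{2 t} = \sqrt{2} \sqrt{t}$)
$s = -8$ ($s = 4 - 12 = -8$)
$s m z^{3}{\left(n \right)} = \left(-8\right) \left(-49\right) \left(\sqrt{2} \sqrt{12}\right)^{3} = 392 \left(\sqrt{2} \cdot 2 \sqrt{3}\right)^{3} = 392 \left(2 \sqrt{6}\right)^{3} = 392 \cdot 48 \sqrt{6} = 18816 \sqrt{6}$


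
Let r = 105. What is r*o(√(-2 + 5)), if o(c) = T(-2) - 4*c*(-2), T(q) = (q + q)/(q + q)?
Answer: 105 + 840*√3 ≈ 1559.9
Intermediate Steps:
T(q) = 1 (T(q) = (2*q)/((2*q)) = (2*q)*(1/(2*q)) = 1)
o(c) = 1 + 8*c (o(c) = 1 - 4*c*(-2) = 1 - (-8)*c = 1 + 8*c)
r*o(√(-2 + 5)) = 105*(1 + 8*√(-2 + 5)) = 105*(1 + 8*√3) = 105 + 840*√3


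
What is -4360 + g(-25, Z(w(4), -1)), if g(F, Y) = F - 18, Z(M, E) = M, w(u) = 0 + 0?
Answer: -4403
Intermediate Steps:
w(u) = 0
g(F, Y) = -18 + F
-4360 + g(-25, Z(w(4), -1)) = -4360 + (-18 - 25) = -4360 - 43 = -4403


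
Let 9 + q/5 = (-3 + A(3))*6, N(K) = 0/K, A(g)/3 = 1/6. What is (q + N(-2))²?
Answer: 14400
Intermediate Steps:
A(g) = ½ (A(g) = 3/6 = 3*(⅙) = ½)
N(K) = 0
q = -120 (q = -45 + 5*((-3 + ½)*6) = -45 + 5*(-5/2*6) = -45 + 5*(-15) = -45 - 75 = -120)
(q + N(-2))² = (-120 + 0)² = (-120)² = 14400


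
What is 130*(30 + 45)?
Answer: 9750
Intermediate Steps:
130*(30 + 45) = 130*75 = 9750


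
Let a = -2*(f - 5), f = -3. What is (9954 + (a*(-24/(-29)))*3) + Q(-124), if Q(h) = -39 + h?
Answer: 285091/29 ≈ 9830.7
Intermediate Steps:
a = 16 (a = -2*(-3 - 5) = -2*(-8) = 16)
(9954 + (a*(-24/(-29)))*3) + Q(-124) = (9954 + (16*(-24/(-29)))*3) + (-39 - 124) = (9954 + (16*(-24*(-1/29)))*3) - 163 = (9954 + (16*(24/29))*3) - 163 = (9954 + (384/29)*3) - 163 = (9954 + 1152/29) - 163 = 289818/29 - 163 = 285091/29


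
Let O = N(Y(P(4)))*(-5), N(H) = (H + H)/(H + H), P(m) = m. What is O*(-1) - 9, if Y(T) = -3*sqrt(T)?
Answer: -4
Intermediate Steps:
N(H) = 1 (N(H) = (2*H)/((2*H)) = (2*H)*(1/(2*H)) = 1)
O = -5 (O = 1*(-5) = -5)
O*(-1) - 9 = -5*(-1) - 9 = 5 - 9 = -4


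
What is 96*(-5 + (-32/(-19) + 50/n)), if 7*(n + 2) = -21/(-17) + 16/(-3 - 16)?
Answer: -15518944/5567 ≈ -2787.7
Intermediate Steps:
n = -4395/2261 (n = -2 + (-21/(-17) + 16/(-3 - 16))/7 = -2 + (-21*(-1/17) + 16/(-19))/7 = -2 + (21/17 + 16*(-1/19))/7 = -2 + (21/17 - 16/19)/7 = -2 + (⅐)*(127/323) = -2 + 127/2261 = -4395/2261 ≈ -1.9438)
96*(-5 + (-32/(-19) + 50/n)) = 96*(-5 + (-32/(-19) + 50/(-4395/2261))) = 96*(-5 + (-32*(-1/19) + 50*(-2261/4395))) = 96*(-5 + (32/19 - 22610/879)) = 96*(-5 - 401462/16701) = 96*(-484967/16701) = -15518944/5567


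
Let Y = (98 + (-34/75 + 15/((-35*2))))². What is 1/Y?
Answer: 1102500/10444635601 ≈ 0.00010556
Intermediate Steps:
Y = 10444635601/1102500 (Y = (98 + (-34*1/75 + 15/(-70)))² = (98 + (-34/75 + 15*(-1/70)))² = (98 + (-34/75 - 3/14))² = (98 - 701/1050)² = (102199/1050)² = 10444635601/1102500 ≈ 9473.6)
1/Y = 1/(10444635601/1102500) = 1102500/10444635601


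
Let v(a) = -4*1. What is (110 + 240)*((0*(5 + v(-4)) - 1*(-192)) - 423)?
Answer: -80850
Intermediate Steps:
v(a) = -4
(110 + 240)*((0*(5 + v(-4)) - 1*(-192)) - 423) = (110 + 240)*((0*(5 - 4) - 1*(-192)) - 423) = 350*((0*1 + 192) - 423) = 350*((0 + 192) - 423) = 350*(192 - 423) = 350*(-231) = -80850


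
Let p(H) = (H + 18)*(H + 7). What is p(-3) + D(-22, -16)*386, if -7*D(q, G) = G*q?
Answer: -135452/7 ≈ -19350.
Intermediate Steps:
p(H) = (7 + H)*(18 + H) (p(H) = (18 + H)*(7 + H) = (7 + H)*(18 + H))
D(q, G) = -G*q/7
p(-3) + D(-22, -16)*386 = (126 + (-3)² + 25*(-3)) - ⅐*(-16)*(-22)*386 = (126 + 9 - 75) - 352/7*386 = 60 - 135872/7 = -135452/7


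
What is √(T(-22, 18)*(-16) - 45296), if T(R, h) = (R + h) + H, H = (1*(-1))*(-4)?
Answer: 4*I*√2831 ≈ 212.83*I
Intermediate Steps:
H = 4 (H = -1*(-4) = 4)
T(R, h) = 4 + R + h (T(R, h) = (R + h) + 4 = 4 + R + h)
√(T(-22, 18)*(-16) - 45296) = √((4 - 22 + 18)*(-16) - 45296) = √(0*(-16) - 45296) = √(0 - 45296) = √(-45296) = 4*I*√2831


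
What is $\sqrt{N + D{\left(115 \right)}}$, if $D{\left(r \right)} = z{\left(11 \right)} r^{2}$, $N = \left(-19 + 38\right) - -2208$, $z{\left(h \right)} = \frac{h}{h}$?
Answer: $2 \sqrt{3863} \approx 124.31$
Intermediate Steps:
$z{\left(h \right)} = 1$
$N = 2227$ ($N = 19 + 2208 = 2227$)
$D{\left(r \right)} = r^{2}$ ($D{\left(r \right)} = 1 r^{2} = r^{2}$)
$\sqrt{N + D{\left(115 \right)}} = \sqrt{2227 + 115^{2}} = \sqrt{2227 + 13225} = \sqrt{15452} = 2 \sqrt{3863}$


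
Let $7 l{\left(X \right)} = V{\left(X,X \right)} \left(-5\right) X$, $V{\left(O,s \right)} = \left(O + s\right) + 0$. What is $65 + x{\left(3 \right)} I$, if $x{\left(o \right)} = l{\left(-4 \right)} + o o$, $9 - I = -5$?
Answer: $-129$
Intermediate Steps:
$I = 14$ ($I = 9 - -5 = 9 + 5 = 14$)
$V{\left(O,s \right)} = O + s$
$l{\left(X \right)} = - \frac{10 X^{2}}{7}$ ($l{\left(X \right)} = \frac{\left(X + X\right) \left(-5\right) X}{7} = \frac{2 X \left(-5\right) X}{7} = \frac{- 10 X X}{7} = \frac{\left(-10\right) X^{2}}{7} = - \frac{10 X^{2}}{7}$)
$x{\left(o \right)} = - \frac{160}{7} + o^{2}$ ($x{\left(o \right)} = - \frac{10 \left(-4\right)^{2}}{7} + o o = \left(- \frac{10}{7}\right) 16 + o^{2} = - \frac{160}{7} + o^{2}$)
$65 + x{\left(3 \right)} I = 65 + \left(- \frac{160}{7} + 3^{2}\right) 14 = 65 + \left(- \frac{160}{7} + 9\right) 14 = 65 - 194 = -129$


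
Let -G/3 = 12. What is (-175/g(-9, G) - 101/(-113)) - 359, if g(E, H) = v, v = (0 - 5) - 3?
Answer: -303953/904 ≈ -336.23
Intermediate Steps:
G = -36 (G = -3*12 = -36)
v = -8 (v = -5 - 3 = -8)
g(E, H) = -8
(-175/g(-9, G) - 101/(-113)) - 359 = (-175/(-8) - 101/(-113)) - 359 = (-175*(-⅛) - 101*(-1/113)) - 359 = (175/8 + 101/113) - 359 = 20583/904 - 359 = -303953/904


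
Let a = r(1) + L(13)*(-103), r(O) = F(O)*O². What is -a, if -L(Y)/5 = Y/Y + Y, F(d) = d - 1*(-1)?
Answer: -7212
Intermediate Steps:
F(d) = 1 + d (F(d) = d + 1 = 1 + d)
L(Y) = -5 - 5*Y (L(Y) = -5*(Y/Y + Y) = -5*(1 + Y) = -5 - 5*Y)
r(O) = O²*(1 + O) (r(O) = (1 + O)*O² = O²*(1 + O))
a = 7212 (a = 1²*(1 + 1) + (-5 - 5*13)*(-103) = 1*2 + (-5 - 65)*(-103) = 2 - 70*(-103) = 2 + 7210 = 7212)
-a = -1*7212 = -7212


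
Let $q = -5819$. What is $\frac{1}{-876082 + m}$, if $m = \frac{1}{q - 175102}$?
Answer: $- \frac{180921}{158501631523} \approx -1.1414 \cdot 10^{-6}$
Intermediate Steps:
$m = - \frac{1}{180921}$ ($m = \frac{1}{-5819 - 175102} = \frac{1}{-180921} = - \frac{1}{180921} \approx -5.5273 \cdot 10^{-6}$)
$\frac{1}{-876082 + m} = \frac{1}{-876082 - \frac{1}{180921}} = \frac{1}{- \frac{158501631523}{180921}} = - \frac{180921}{158501631523}$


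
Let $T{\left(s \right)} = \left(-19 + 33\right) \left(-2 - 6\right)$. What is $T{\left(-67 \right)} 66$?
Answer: $-7392$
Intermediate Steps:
$T{\left(s \right)} = -112$ ($T{\left(s \right)} = 14 \left(-8\right) = -112$)
$T{\left(-67 \right)} 66 = \left(-112\right) 66 = -7392$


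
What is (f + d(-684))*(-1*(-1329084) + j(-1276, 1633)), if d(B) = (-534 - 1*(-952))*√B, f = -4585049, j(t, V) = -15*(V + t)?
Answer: -6069362327721 + 3319912332*I*√19 ≈ -6.0694e+12 + 1.4471e+10*I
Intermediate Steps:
j(t, V) = -15*V - 15*t
d(B) = 418*√B (d(B) = (-534 + 952)*√B = 418*√B)
(f + d(-684))*(-1*(-1329084) + j(-1276, 1633)) = (-4585049 + 418*√(-684))*(-1*(-1329084) + (-15*1633 - 15*(-1276))) = (-4585049 + 418*(6*I*√19))*(1329084 + (-24495 + 19140)) = (-4585049 + 2508*I*√19)*(1329084 - 5355) = (-4585049 + 2508*I*√19)*1323729 = -6069362327721 + 3319912332*I*√19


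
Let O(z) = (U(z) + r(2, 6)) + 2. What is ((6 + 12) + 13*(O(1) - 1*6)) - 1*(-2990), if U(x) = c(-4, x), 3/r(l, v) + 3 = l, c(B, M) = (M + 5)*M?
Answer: 2995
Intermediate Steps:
c(B, M) = M*(5 + M) (c(B, M) = (5 + M)*M = M*(5 + M))
r(l, v) = 3/(-3 + l)
U(x) = x*(5 + x)
O(z) = -1 + z*(5 + z) (O(z) = (z*(5 + z) + 3/(-3 + 2)) + 2 = (z*(5 + z) + 3/(-1)) + 2 = (z*(5 + z) + 3*(-1)) + 2 = (z*(5 + z) - 3) + 2 = (-3 + z*(5 + z)) + 2 = -1 + z*(5 + z))
((6 + 12) + 13*(O(1) - 1*6)) - 1*(-2990) = ((6 + 12) + 13*((-1 + 1*(5 + 1)) - 1*6)) - 1*(-2990) = (18 + 13*((-1 + 1*6) - 6)) + 2990 = (18 + 13*((-1 + 6) - 6)) + 2990 = (18 + 13*(5 - 6)) + 2990 = (18 + 13*(-1)) + 2990 = (18 - 13) + 2990 = 5 + 2990 = 2995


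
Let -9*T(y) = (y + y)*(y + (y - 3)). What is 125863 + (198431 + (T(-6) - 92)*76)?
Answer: 315782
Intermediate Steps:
T(y) = -2*y*(-3 + 2*y)/9 (T(y) = -(y + y)*(y + (y - 3))/9 = -2*y*(y + (-3 + y))/9 = -2*y*(-3 + 2*y)/9)
125863 + (198431 + (T(-6) - 92)*76) = 125863 + (198431 + ((2/9)*(-6)*(3 - 2*(-6)) - 92)*76) = 125863 + (198431 + ((2/9)*(-6)*(3 + 12) - 92)*76) = 125863 + (198431 + ((2/9)*(-6)*15 - 92)*76) = 125863 + (198431 + (-20 - 92)*76) = 125863 + (198431 - 112*76) = 125863 + (198431 - 8512) = 125863 + 189919 = 315782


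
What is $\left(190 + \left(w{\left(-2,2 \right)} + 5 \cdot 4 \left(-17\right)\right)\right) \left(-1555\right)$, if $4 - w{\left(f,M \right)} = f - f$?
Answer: $227030$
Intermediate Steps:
$w{\left(f,M \right)} = 4$ ($w{\left(f,M \right)} = 4 - \left(f - f\right) = 4 - 0 = 4 + 0 = 4$)
$\left(190 + \left(w{\left(-2,2 \right)} + 5 \cdot 4 \left(-17\right)\right)\right) \left(-1555\right) = \left(190 + \left(4 + 5 \cdot 4 \left(-17\right)\right)\right) \left(-1555\right) = \left(190 + \left(4 + 20 \left(-17\right)\right)\right) \left(-1555\right) = \left(190 + \left(4 - 340\right)\right) \left(-1555\right) = \left(190 - 336\right) \left(-1555\right) = \left(-146\right) \left(-1555\right) = 227030$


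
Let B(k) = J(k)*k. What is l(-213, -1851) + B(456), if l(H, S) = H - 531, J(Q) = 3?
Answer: 624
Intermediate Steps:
l(H, S) = -531 + H
B(k) = 3*k
l(-213, -1851) + B(456) = (-531 - 213) + 3*456 = -744 + 1368 = 624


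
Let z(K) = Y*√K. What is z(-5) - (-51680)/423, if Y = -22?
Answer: 51680/423 - 22*I*√5 ≈ 122.17 - 49.193*I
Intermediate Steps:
z(K) = -22*√K
z(-5) - (-51680)/423 = -22*I*√5 - (-51680)/423 = -22*I*√5 - 323*(-160/423) = -22*I*√5 + 51680/423 = 51680/423 - 22*I*√5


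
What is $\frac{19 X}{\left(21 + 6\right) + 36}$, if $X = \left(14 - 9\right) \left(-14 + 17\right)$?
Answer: $\frac{95}{21} \approx 4.5238$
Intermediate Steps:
$X = 15$ ($X = 5 \cdot 3 = 15$)
$\frac{19 X}{\left(21 + 6\right) + 36} = \frac{19 \cdot 15}{\left(21 + 6\right) + 36} = \frac{285}{27 + 36} = \frac{285}{63} = 285 \cdot \frac{1}{63} = \frac{95}{21}$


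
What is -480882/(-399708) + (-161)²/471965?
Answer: 39553384033/31441364370 ≈ 1.2580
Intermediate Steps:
-480882/(-399708) + (-161)²/471965 = -480882*(-1/399708) + 25921*(1/471965) = 80147/66618 + 25921/471965 = 39553384033/31441364370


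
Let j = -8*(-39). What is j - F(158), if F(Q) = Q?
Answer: 154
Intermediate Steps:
j = 312 (j = -2*(-156) = 312)
j - F(158) = 312 - 1*158 = 312 - 158 = 154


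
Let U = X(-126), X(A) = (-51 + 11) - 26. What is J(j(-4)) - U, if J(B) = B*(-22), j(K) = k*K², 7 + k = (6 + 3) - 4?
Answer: 770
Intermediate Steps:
k = -2 (k = -7 + ((6 + 3) - 4) = -7 + (9 - 4) = -7 + 5 = -2)
j(K) = -2*K²
X(A) = -66 (X(A) = -40 - 26 = -66)
J(B) = -22*B
U = -66
J(j(-4)) - U = -(-44)*(-4)² - 1*(-66) = -(-44)*16 + 66 = -22*(-32) + 66 = 704 + 66 = 770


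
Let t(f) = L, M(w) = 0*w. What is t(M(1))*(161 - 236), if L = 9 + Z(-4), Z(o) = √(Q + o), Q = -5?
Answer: -675 - 225*I ≈ -675.0 - 225.0*I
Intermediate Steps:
Z(o) = √(-5 + o)
M(w) = 0
L = 9 + 3*I (L = 9 + √(-5 - 4) = 9 + √(-9) = 9 + 3*I ≈ 9.0 + 3.0*I)
t(f) = 9 + 3*I
t(M(1))*(161 - 236) = (9 + 3*I)*(161 - 236) = (9 + 3*I)*(-75) = -675 - 225*I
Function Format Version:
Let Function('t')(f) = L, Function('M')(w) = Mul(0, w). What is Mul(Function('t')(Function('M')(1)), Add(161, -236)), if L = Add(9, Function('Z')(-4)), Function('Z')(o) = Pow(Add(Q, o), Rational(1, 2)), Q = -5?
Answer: Add(-675, Mul(-225, I)) ≈ Add(-675.00, Mul(-225.00, I))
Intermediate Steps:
Function('Z')(o) = Pow(Add(-5, o), Rational(1, 2))
Function('M')(w) = 0
L = Add(9, Mul(3, I)) (L = Add(9, Pow(Add(-5, -4), Rational(1, 2))) = Add(9, Pow(-9, Rational(1, 2))) = Add(9, Mul(3, I)) ≈ Add(9.0000, Mul(3.0000, I)))
Function('t')(f) = Add(9, Mul(3, I))
Mul(Function('t')(Function('M')(1)), Add(161, -236)) = Mul(Add(9, Mul(3, I)), Add(161, -236)) = Mul(Add(9, Mul(3, I)), -75) = Add(-675, Mul(-225, I))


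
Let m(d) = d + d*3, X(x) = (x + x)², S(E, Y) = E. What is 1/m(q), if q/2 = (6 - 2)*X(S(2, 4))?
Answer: 1/512 ≈ 0.0019531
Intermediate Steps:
X(x) = 4*x² (X(x) = (2*x)² = 4*x²)
q = 128 (q = 2*((6 - 2)*(4*2²)) = 2*(4*(4*4)) = 2*(4*16) = 2*64 = 128)
m(d) = 4*d (m(d) = d + 3*d = 4*d)
1/m(q) = 1/(4*128) = 1/512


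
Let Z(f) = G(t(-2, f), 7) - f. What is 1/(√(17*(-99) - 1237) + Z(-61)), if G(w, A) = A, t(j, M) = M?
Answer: 17/1886 - I*√730/3772 ≈ 0.0090138 - 0.0071629*I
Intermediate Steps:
Z(f) = 7 - f
1/(√(17*(-99) - 1237) + Z(-61)) = 1/(√(17*(-99) - 1237) + (7 - 1*(-61))) = 1/(√(-1683 - 1237) + (7 + 61)) = 1/(√(-2920) + 68) = 1/(2*I*√730 + 68) = 1/(68 + 2*I*√730)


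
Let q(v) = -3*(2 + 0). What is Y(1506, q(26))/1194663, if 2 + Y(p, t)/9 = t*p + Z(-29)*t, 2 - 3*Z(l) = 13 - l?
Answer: -26874/398221 ≈ -0.067485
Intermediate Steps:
Z(l) = -11/3 + l/3 (Z(l) = 2/3 - (13 - l)/3 = 2/3 + (-13/3 + l/3) = -11/3 + l/3)
q(v) = -6 (q(v) = -3*2 = -6)
Y(p, t) = -18 - 120*t + 9*p*t (Y(p, t) = -18 + 9*(t*p + (-11/3 + (1/3)*(-29))*t) = -18 + 9*(p*t + (-11/3 - 29/3)*t) = -18 + 9*(p*t - 40*t/3) = -18 + 9*(-40*t/3 + p*t) = -18 + (-120*t + 9*p*t) = -18 - 120*t + 9*p*t)
Y(1506, q(26))/1194663 = (-18 - 120*(-6) + 9*1506*(-6))/1194663 = (-18 + 720 - 81324)*(1/1194663) = -80622*1/1194663 = -26874/398221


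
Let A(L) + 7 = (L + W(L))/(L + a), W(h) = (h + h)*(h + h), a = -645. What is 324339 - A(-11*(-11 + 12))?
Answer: 212771449/656 ≈ 3.2435e+5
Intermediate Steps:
W(h) = 4*h**2 (W(h) = (2*h)*(2*h) = 4*h**2)
A(L) = -7 + (L + 4*L**2)/(-645 + L) (A(L) = -7 + (L + 4*L**2)/(L - 645) = -7 + (L + 4*L**2)/(-645 + L))
324339 - A(-11*(-11 + 12)) = 324339 - (4515 - (-66)*(-11 + 12) + 4*(-11*(-11 + 12))**2)/(-645 - 11*(-11 + 12)) = 324339 - (4515 - (-66) + 4*(-11*1)**2)/(-645 - 11*1) = 324339 - (4515 - 6*(-11) + 4*(-11)**2)/(-645 - 11) = 324339 - (4515 + 66 + 4*121)/(-656) = 324339 - (-1)*(4515 + 66 + 484)/656 = 324339 - (-1)*5065/656 = 324339 - 1*(-5065/656) = 324339 + 5065/656 = 212771449/656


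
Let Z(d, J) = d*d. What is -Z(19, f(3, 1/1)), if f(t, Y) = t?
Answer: -361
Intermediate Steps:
Z(d, J) = d**2
-Z(19, f(3, 1/1)) = -1*19**2 = -1*361 = -361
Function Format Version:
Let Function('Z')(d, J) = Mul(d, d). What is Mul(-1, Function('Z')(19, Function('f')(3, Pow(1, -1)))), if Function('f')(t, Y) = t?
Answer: -361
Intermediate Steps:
Function('Z')(d, J) = Pow(d, 2)
Mul(-1, Function('Z')(19, Function('f')(3, Pow(1, -1)))) = Mul(-1, Pow(19, 2)) = Mul(-1, 361) = -361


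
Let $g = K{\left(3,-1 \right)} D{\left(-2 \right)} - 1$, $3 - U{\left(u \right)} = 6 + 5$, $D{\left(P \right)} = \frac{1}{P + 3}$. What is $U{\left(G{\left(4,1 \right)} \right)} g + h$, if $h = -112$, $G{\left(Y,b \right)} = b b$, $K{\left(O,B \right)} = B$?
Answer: $-96$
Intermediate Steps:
$G{\left(Y,b \right)} = b^{2}$
$D{\left(P \right)} = \frac{1}{3 + P}$
$U{\left(u \right)} = -8$ ($U{\left(u \right)} = 3 - \left(6 + 5\right) = 3 - 11 = -8$)
$g = -2$ ($g = - \frac{1}{3 - 2} - 1 = - 1^{-1} - 1 = \left(-1\right) 1 - 1 = -1 - 1 = -2$)
$U{\left(G{\left(4,1 \right)} \right)} g + h = \left(-8\right) \left(-2\right) - 112 = 16 - 112 = -96$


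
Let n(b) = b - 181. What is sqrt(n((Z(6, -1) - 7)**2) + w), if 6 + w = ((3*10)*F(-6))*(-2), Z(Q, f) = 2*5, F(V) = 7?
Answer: I*sqrt(598) ≈ 24.454*I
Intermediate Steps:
Z(Q, f) = 10
n(b) = -181 + b
w = -426 (w = -6 + ((3*10)*7)*(-2) = -6 + (30*7)*(-2) = -6 + 210*(-2) = -6 - 420 = -426)
sqrt(n((Z(6, -1) - 7)**2) + w) = sqrt((-181 + (10 - 7)**2) - 426) = sqrt((-181 + 3**2) - 426) = sqrt((-181 + 9) - 426) = sqrt(-172 - 426) = sqrt(-598) = I*sqrt(598)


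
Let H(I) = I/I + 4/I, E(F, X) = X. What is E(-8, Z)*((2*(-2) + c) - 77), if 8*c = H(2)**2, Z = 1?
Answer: -639/8 ≈ -79.875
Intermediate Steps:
H(I) = 1 + 4/I
c = 9/8 (c = ((4 + 2)/2)**2/8 = ((1/2)*6)**2/8 = (1/8)*3**2 = (1/8)*9 = 9/8 ≈ 1.1250)
E(-8, Z)*((2*(-2) + c) - 77) = 1*((2*(-2) + 9/8) - 77) = 1*((-4 + 9/8) - 77) = 1*(-23/8 - 77) = 1*(-639/8) = -639/8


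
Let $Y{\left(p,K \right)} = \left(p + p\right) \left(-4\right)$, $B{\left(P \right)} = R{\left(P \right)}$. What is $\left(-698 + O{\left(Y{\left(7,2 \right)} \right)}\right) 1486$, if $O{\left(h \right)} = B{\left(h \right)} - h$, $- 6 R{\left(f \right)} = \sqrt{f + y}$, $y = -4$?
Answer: $-954012 - \frac{1486 i \sqrt{15}}{3} \approx -9.5401 \cdot 10^{5} - 1918.4 i$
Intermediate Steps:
$R{\left(f \right)} = - \frac{\sqrt{-4 + f}}{6}$ ($R{\left(f \right)} = - \frac{\sqrt{f - 4}}{6} = - \frac{\sqrt{-4 + f}}{6}$)
$B{\left(P \right)} = - \frac{\sqrt{-4 + P}}{6}$
$Y{\left(p,K \right)} = - 8 p$ ($Y{\left(p,K \right)} = 2 p \left(-4\right) = - 8 p$)
$O{\left(h \right)} = - h - \frac{\sqrt{-4 + h}}{6}$ ($O{\left(h \right)} = - \frac{\sqrt{-4 + h}}{6} - h = - h - \frac{\sqrt{-4 + h}}{6}$)
$\left(-698 + O{\left(Y{\left(7,2 \right)} \right)}\right) 1486 = \left(-698 - \left(-56 + \frac{\sqrt{-4 - 56}}{6}\right)\right) 1486 = \left(-698 + \left(56 - \frac{\sqrt{-60}}{6}\right)\right) 1486 = \left(-698 + \left(56 - \frac{2 i \sqrt{15}}{6}\right)\right) 1486 = \left(-698 + \left(56 - \frac{i \sqrt{15}}{3}\right)\right) 1486 = \left(-642 - \frac{i \sqrt{15}}{3}\right) 1486 = -954012 - \frac{1486 i \sqrt{15}}{3}$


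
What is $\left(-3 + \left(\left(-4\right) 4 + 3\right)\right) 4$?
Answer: $-64$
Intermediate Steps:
$\left(-3 + \left(\left(-4\right) 4 + 3\right)\right) 4 = \left(-3 + \left(-16 + 3\right)\right) 4 = \left(-3 - 13\right) 4 = \left(-16\right) 4 = -64$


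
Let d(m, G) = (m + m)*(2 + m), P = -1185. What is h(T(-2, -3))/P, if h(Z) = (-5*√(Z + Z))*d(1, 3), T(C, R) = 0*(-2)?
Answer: 0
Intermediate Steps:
T(C, R) = 0
d(m, G) = 2*m*(2 + m) (d(m, G) = (2*m)*(2 + m) = 2*m*(2 + m))
h(Z) = -30*√2*√Z (h(Z) = (-5*√(Z + Z))*(2*1*(2 + 1)) = (-5*√2*√Z)*(2*1*3) = -5*√2*√Z*6 = -30*√2*√Z)
h(T(-2, -3))/P = -30*√2*√0/(-1185) = -30*√2*0*(-1/1185) = 0*(-1/1185) = 0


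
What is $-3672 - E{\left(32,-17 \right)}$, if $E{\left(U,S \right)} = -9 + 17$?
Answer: $-3680$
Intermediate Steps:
$E{\left(U,S \right)} = 8$
$-3672 - E{\left(32,-17 \right)} = -3672 - 8 = -3680$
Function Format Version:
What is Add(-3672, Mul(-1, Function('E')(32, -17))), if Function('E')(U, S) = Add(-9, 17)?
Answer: -3680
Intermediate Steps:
Function('E')(U, S) = 8
Add(-3672, Mul(-1, Function('E')(32, -17))) = Add(-3672, Mul(-1, 8)) = Add(-3672, -8) = -3680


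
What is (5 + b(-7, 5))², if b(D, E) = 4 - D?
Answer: 256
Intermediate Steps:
(5 + b(-7, 5))² = (5 + (4 - 1*(-7)))² = (5 + (4 + 7))² = (5 + 11)² = 16² = 256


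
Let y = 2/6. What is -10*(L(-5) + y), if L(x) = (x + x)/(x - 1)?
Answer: -20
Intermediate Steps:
y = ⅓ (y = 2*(⅙) = ⅓ ≈ 0.33333)
L(x) = 2*x/(-1 + x) (L(x) = (2*x)/(-1 + x) = 2*x/(-1 + x))
-10*(L(-5) + y) = -10*(2*(-5)/(-1 - 5) + ⅓) = -10*(2*(-5)/(-6) + ⅓) = -10*(2*(-5)*(-⅙) + ⅓) = -10*(5/3 + ⅓) = -10*2 = -20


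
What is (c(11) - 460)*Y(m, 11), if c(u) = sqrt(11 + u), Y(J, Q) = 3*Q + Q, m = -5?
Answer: -20240 + 44*sqrt(22) ≈ -20034.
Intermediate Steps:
Y(J, Q) = 4*Q
(c(11) - 460)*Y(m, 11) = (sqrt(11 + 11) - 460)*(4*11) = (sqrt(22) - 460)*44 = (-460 + sqrt(22))*44 = -20240 + 44*sqrt(22)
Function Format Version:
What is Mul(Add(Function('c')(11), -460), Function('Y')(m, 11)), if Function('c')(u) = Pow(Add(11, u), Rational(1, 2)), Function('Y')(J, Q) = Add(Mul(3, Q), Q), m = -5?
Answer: Add(-20240, Mul(44, Pow(22, Rational(1, 2)))) ≈ -20034.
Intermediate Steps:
Function('Y')(J, Q) = Mul(4, Q)
Mul(Add(Function('c')(11), -460), Function('Y')(m, 11)) = Mul(Add(Pow(Add(11, 11), Rational(1, 2)), -460), Mul(4, 11)) = Mul(Add(Pow(22, Rational(1, 2)), -460), 44) = Mul(Add(-460, Pow(22, Rational(1, 2))), 44) = Add(-20240, Mul(44, Pow(22, Rational(1, 2))))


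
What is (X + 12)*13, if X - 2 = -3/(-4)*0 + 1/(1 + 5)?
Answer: 1105/6 ≈ 184.17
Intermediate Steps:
X = 13/6 (X = 2 + (-3/(-4)*0 + 1/(1 + 5)) = 2 + (-3*(-¼)*0 + 1/6) = 2 + ((¾)*0 + ⅙) = 2 + (0 + ⅙) = 2 + ⅙ = 13/6 ≈ 2.1667)
(X + 12)*13 = (13/6 + 12)*13 = (85/6)*13 = 1105/6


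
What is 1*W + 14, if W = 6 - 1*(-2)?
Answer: 22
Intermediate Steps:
W = 8 (W = 6 + 2 = 8)
1*W + 14 = 1*8 + 14 = 8 + 14 = 22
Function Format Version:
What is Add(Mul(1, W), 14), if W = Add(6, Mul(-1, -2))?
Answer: 22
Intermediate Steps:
W = 8 (W = Add(6, 2) = 8)
Add(Mul(1, W), 14) = Add(Mul(1, 8), 14) = Add(8, 14) = 22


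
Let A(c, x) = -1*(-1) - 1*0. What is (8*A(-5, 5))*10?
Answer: 80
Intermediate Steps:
A(c, x) = 1 (A(c, x) = 1 + 0 = 1)
(8*A(-5, 5))*10 = (8*1)*10 = 8*10 = 80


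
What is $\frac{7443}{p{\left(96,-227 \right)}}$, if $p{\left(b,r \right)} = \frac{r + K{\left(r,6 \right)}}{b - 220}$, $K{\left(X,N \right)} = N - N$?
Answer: $\frac{922932}{227} \approx 4065.8$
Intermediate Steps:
$K{\left(X,N \right)} = 0$
$p{\left(b,r \right)} = \frac{r}{-220 + b}$ ($p{\left(b,r \right)} = \frac{r + 0}{b - 220} = \frac{r}{-220 + b}$)
$\frac{7443}{p{\left(96,-227 \right)}} = \frac{7443}{\left(-227\right) \frac{1}{-220 + 96}} = \frac{7443}{\left(-227\right) \frac{1}{-124}} = \frac{7443}{\left(-227\right) \left(- \frac{1}{124}\right)} = \frac{7443}{\frac{227}{124}} = 7443 \cdot \frac{124}{227} = \frac{922932}{227}$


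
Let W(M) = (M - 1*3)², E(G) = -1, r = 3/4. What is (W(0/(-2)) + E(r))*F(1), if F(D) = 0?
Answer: 0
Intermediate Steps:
r = ¾ (r = 3*(¼) = ¾ ≈ 0.75000)
W(M) = (-3 + M)² (W(M) = (M - 3)² = (-3 + M)²)
(W(0/(-2)) + E(r))*F(1) = ((-3 + 0/(-2))² - 1)*0 = ((-3 + 0*(-½))² - 1)*0 = ((-3 + 0)² - 1)*0 = ((-3)² - 1)*0 = (9 - 1)*0 = 8*0 = 0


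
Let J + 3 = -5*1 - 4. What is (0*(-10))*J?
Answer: 0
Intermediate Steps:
J = -12 (J = -3 + (-5*1 - 4) = -3 + (-5 - 4) = -3 - 9 = -12)
(0*(-10))*J = (0*(-10))*(-12) = 0*(-12) = 0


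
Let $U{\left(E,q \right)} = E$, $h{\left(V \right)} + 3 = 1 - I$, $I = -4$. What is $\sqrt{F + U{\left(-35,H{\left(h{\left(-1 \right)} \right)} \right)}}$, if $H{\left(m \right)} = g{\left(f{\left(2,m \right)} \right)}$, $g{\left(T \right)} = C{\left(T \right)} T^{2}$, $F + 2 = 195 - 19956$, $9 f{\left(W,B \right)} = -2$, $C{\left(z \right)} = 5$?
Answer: $i \sqrt{19798} \approx 140.71 i$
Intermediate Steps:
$f{\left(W,B \right)} = - \frac{2}{9}$ ($f{\left(W,B \right)} = \frac{1}{9} \left(-2\right) = - \frac{2}{9}$)
$F = -19763$ ($F = -2 + \left(195 - 19956\right) = -2 - 19761 = -19763$)
$g{\left(T \right)} = 5 T^{2}$
$h{\left(V \right)} = 2$ ($h{\left(V \right)} = -3 + \left(1 - -4\right) = -3 + \left(1 + 4\right) = -3 + 5 = 2$)
$H{\left(m \right)} = \frac{20}{81}$ ($H{\left(m \right)} = 5 \left(- \frac{2}{9}\right)^{2} = 5 \cdot \frac{4}{81} = \frac{20}{81}$)
$\sqrt{F + U{\left(-35,H{\left(h{\left(-1 \right)} \right)} \right)}} = \sqrt{-19763 - 35} = \sqrt{-19798} = i \sqrt{19798}$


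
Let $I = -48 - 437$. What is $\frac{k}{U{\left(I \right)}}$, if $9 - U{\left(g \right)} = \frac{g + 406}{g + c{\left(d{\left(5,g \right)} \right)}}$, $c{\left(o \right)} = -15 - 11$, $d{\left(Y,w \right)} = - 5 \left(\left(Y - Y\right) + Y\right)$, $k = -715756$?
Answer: $- \frac{91437829}{1130} \approx -80918.0$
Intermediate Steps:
$d{\left(Y,w \right)} = - 5 Y$ ($d{\left(Y,w \right)} = - 5 \left(0 + Y\right) = - 5 Y$)
$c{\left(o \right)} = -26$ ($c{\left(o \right)} = -15 - 11 = -26$)
$I = -485$ ($I = -48 - 437 = -485$)
$U{\left(g \right)} = 9 - \frac{406 + g}{-26 + g}$ ($U{\left(g \right)} = 9 - \frac{g + 406}{g - 26} = 9 - \frac{406 + g}{-26 + g}$)
$\frac{k}{U{\left(I \right)}} = - \frac{715756}{8 \frac{1}{-26 - 485} \left(-80 - 485\right)} = - \frac{715756}{8 \frac{1}{-511} \left(-565\right)} = - \frac{715756}{8 \left(- \frac{1}{511}\right) \left(-565\right)} = - \frac{715756}{\frac{4520}{511}} = \left(-715756\right) \frac{511}{4520} = - \frac{91437829}{1130}$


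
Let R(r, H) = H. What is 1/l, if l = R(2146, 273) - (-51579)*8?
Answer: 1/412905 ≈ 2.4219e-6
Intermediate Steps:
l = 412905 (l = 273 - (-51579)*8 = 273 - 1*(-412632) = 273 + 412632 = 412905)
1/l = 1/412905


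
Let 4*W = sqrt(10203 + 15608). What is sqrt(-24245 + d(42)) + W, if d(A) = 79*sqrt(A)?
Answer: sqrt(-24245 + 79*sqrt(42)) + sqrt(25811)/4 ≈ 40.164 + 154.06*I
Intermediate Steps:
W = sqrt(25811)/4 (W = sqrt(10203 + 15608)/4 = sqrt(25811)/4 ≈ 40.164)
sqrt(-24245 + d(42)) + W = sqrt(-24245 + 79*sqrt(42)) + sqrt(25811)/4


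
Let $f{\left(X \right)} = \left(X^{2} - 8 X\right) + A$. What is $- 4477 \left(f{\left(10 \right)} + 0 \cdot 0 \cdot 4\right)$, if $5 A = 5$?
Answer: $-94017$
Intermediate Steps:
$A = 1$ ($A = \frac{1}{5} \cdot 5 = 1$)
$f{\left(X \right)} = 1 + X^{2} - 8 X$ ($f{\left(X \right)} = \left(X^{2} - 8 X\right) + 1 = 1 + X^{2} - 8 X$)
$- 4477 \left(f{\left(10 \right)} + 0 \cdot 0 \cdot 4\right) = - 4477 \left(\left(1 + 10^{2} - 80\right) + 0 \cdot 0 \cdot 4\right) = - 4477 \left(\left(1 + 100 - 80\right) + 0 \cdot 4\right) = - 4477 \left(21 + 0\right) = \left(-4477\right) 21 = -94017$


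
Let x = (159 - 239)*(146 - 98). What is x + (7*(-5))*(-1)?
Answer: -3805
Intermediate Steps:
x = -3840 (x = -80*48 = -3840)
x + (7*(-5))*(-1) = -3840 + (7*(-5))*(-1) = -3840 - 35*(-1) = -3840 + 35 = -3805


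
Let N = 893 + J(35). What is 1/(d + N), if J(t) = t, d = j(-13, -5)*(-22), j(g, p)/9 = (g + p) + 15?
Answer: 1/1522 ≈ 0.00065703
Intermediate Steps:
j(g, p) = 135 + 9*g + 9*p (j(g, p) = 9*((g + p) + 15) = 9*(15 + g + p) = 135 + 9*g + 9*p)
d = 594 (d = (135 + 9*(-13) + 9*(-5))*(-22) = (135 - 117 - 45)*(-22) = -27*(-22) = 594)
N = 928 (N = 893 + 35 = 928)
1/(d + N) = 1/(594 + 928) = 1/1522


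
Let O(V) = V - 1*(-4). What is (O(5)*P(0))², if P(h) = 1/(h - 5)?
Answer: 81/25 ≈ 3.2400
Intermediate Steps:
O(V) = 4 + V (O(V) = V + 4 = 4 + V)
P(h) = 1/(-5 + h)
(O(5)*P(0))² = ((4 + 5)/(-5 + 0))² = (9/(-5))² = (9*(-⅕))² = (-9/5)² = 81/25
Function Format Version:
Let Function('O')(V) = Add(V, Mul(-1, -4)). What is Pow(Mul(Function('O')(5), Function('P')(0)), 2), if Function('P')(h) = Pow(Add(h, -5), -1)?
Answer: Rational(81, 25) ≈ 3.2400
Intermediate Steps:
Function('O')(V) = Add(4, V) (Function('O')(V) = Add(V, 4) = Add(4, V))
Function('P')(h) = Pow(Add(-5, h), -1)
Pow(Mul(Function('O')(5), Function('P')(0)), 2) = Pow(Mul(Add(4, 5), Pow(Add(-5, 0), -1)), 2) = Pow(Mul(9, Pow(-5, -1)), 2) = Pow(Mul(9, Rational(-1, 5)), 2) = Pow(Rational(-9, 5), 2) = Rational(81, 25)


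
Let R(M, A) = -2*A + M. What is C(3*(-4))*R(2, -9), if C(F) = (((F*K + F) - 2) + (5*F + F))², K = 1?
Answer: 192080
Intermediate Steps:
R(M, A) = M - 2*A
C(F) = (-2 + 8*F)² (C(F) = (((F*1 + F) - 2) + (5*F + F))² = (((F + F) - 2) + 6*F)² = ((2*F - 2) + 6*F)² = ((-2 + 2*F) + 6*F)² = (-2 + 8*F)²)
C(3*(-4))*R(2, -9) = (4*(-1 + 4*(3*(-4)))²)*(2 - 2*(-9)) = (4*(-1 + 4*(-12))²)*(2 + 18) = (4*(-1 - 48)²)*20 = (4*(-49)²)*20 = (4*2401)*20 = 9604*20 = 192080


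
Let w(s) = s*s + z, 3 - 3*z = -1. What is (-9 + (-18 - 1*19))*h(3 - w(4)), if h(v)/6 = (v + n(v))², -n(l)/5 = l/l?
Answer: -309488/3 ≈ -1.0316e+5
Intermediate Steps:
z = 4/3 (z = 1 - ⅓*(-1) = 1 + ⅓ = 4/3 ≈ 1.3333)
n(l) = -5 (n(l) = -5*l/l = -5*1 = -5)
w(s) = 4/3 + s² (w(s) = s*s + 4/3 = s² + 4/3 = 4/3 + s²)
h(v) = 6*(-5 + v)² (h(v) = 6*(v - 5)² = 6*(-5 + v)²)
(-9 + (-18 - 1*19))*h(3 - w(4)) = (-9 + (-18 - 1*19))*(6*(-5 + (3 - (4/3 + 4²)))²) = (-9 + (-18 - 19))*(6*(-5 + (3 - (4/3 + 16)))²) = (-9 - 37)*(6*(-5 + (3 - 1*52/3))²) = -276*(-5 + (3 - 52/3))² = -276*(-5 - 43/3)² = -276*(-58/3)² = -276*3364/9 = -46*6728/3 = -309488/3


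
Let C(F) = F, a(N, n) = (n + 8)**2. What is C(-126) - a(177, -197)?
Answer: -35847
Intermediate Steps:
a(N, n) = (8 + n)**2
C(-126) - a(177, -197) = -126 - (8 - 197)**2 = -126 - 1*(-189)**2 = -126 - 1*35721 = -126 - 35721 = -35847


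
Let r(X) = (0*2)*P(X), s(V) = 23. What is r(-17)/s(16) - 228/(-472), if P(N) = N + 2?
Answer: 57/118 ≈ 0.48305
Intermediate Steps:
P(N) = 2 + N
r(X) = 0 (r(X) = (0*2)*(2 + X) = 0*(2 + X) = 0)
r(-17)/s(16) - 228/(-472) = 0/23 - 228/(-472) = 0*(1/23) - 228*(-1/472) = 0 + 57/118 = 57/118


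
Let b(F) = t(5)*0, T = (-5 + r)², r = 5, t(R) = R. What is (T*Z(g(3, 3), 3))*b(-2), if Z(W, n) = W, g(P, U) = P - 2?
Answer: 0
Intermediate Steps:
g(P, U) = -2 + P
T = 0 (T = (-5 + 5)² = 0² = 0)
b(F) = 0 (b(F) = 5*0 = 0)
(T*Z(g(3, 3), 3))*b(-2) = (0*(-2 + 3))*0 = (0*1)*0 = 0*0 = 0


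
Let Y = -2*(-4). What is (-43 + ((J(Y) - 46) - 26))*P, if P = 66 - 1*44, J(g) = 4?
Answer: -2442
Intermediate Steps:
Y = 8
P = 22 (P = 66 - 44 = 22)
(-43 + ((J(Y) - 46) - 26))*P = (-43 + ((4 - 46) - 26))*22 = (-43 + (-42 - 26))*22 = (-43 - 68)*22 = -111*22 = -2442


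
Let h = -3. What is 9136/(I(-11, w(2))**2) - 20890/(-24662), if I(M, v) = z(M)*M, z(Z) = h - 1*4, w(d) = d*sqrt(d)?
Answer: 15871311/6646409 ≈ 2.3880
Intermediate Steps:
w(d) = d**(3/2)
z(Z) = -7 (z(Z) = -3 - 1*4 = -3 - 4 = -7)
I(M, v) = -7*M
9136/(I(-11, w(2))**2) - 20890/(-24662) = 9136/((-7*(-11))**2) - 20890/(-24662) = 9136/(77**2) - 20890*(-1/24662) = 9136/5929 + 10445/12331 = 15871311/6646409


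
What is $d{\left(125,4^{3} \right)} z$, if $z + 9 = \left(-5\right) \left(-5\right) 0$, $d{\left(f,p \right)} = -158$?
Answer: $1422$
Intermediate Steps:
$z = -9$ ($z = -9 + \left(-5\right) \left(-5\right) 0 = -9 + 25 \cdot 0 = -9 + 0 = -9$)
$d{\left(125,4^{3} \right)} z = \left(-158\right) \left(-9\right) = 1422$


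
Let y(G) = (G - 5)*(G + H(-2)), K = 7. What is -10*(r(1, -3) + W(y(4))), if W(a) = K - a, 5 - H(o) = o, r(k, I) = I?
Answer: -150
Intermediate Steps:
H(o) = 5 - o
y(G) = (-5 + G)*(7 + G) (y(G) = (G - 5)*(G + (5 - 1*(-2))) = (-5 + G)*(G + (5 + 2)) = (-5 + G)*(G + 7) = (-5 + G)*(7 + G))
W(a) = 7 - a
-10*(r(1, -3) + W(y(4))) = -10*(-3 + (7 - (-35 + 4² + 2*4))) = -10*(-3 + (7 - (-35 + 16 + 8))) = -10*(-3 + (7 - 1*(-11))) = -10*(-3 + (7 + 11)) = -10*(-3 + 18) = -10*15 = -150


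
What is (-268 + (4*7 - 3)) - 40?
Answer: -283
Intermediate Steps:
(-268 + (4*7 - 3)) - 40 = (-268 + (28 - 3)) - 40 = (-268 + 25) - 40 = -243 - 40 = -283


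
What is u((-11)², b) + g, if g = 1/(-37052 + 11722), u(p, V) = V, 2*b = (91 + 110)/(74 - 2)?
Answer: 848531/607920 ≈ 1.3958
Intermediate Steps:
b = 67/48 (b = ((91 + 110)/(74 - 2))/2 = (201/72)/2 = (201*(1/72))/2 = (½)*(67/24) = 67/48 ≈ 1.3958)
g = -1/25330 (g = 1/(-25330) = -1/25330 ≈ -3.9479e-5)
u((-11)², b) + g = 67/48 - 1/25330 = 848531/607920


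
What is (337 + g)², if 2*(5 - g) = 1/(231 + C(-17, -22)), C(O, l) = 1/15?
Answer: 5620355991441/48052624 ≈ 1.1696e+5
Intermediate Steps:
C(O, l) = 1/15
g = 34645/6932 (g = 5 - 1/(2*(231 + 1/15)) = 5 - 1/(2*3466/15) = 5 - ½*15/3466 = 5 - 15/6932 = 34645/6932 ≈ 4.9978)
(337 + g)² = (337 + 34645/6932)² = (2370729/6932)² = 5620355991441/48052624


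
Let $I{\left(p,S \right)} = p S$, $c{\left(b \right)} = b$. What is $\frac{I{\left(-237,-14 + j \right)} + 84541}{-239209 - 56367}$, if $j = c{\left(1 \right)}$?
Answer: $- \frac{43811}{147788} \approx -0.29644$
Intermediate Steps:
$j = 1$
$I{\left(p,S \right)} = S p$
$\frac{I{\left(-237,-14 + j \right)} + 84541}{-239209 - 56367} = \frac{\left(-14 + 1\right) \left(-237\right) + 84541}{-239209 - 56367} = \frac{\left(-13\right) \left(-237\right) + 84541}{-295576} = \left(3081 + 84541\right) \left(- \frac{1}{295576}\right) = 87622 \left(- \frac{1}{295576}\right) = - \frac{43811}{147788}$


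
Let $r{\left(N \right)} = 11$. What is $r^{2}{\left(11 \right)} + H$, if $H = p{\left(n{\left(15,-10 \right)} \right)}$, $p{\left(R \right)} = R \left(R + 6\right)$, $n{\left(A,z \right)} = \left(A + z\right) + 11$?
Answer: $473$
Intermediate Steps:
$n{\left(A,z \right)} = 11 + A + z$
$p{\left(R \right)} = R \left(6 + R\right)$
$H = 352$ ($H = \left(11 + 15 - 10\right) \left(6 + \left(11 + 15 - 10\right)\right) = 16 \left(6 + 16\right) = 16 \cdot 22 = 352$)
$r^{2}{\left(11 \right)} + H = 11^{2} + 352 = 121 + 352 = 473$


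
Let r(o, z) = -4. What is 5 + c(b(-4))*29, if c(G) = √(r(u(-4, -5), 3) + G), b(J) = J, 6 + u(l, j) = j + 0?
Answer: 5 + 58*I*√2 ≈ 5.0 + 82.024*I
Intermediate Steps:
u(l, j) = -6 + j (u(l, j) = -6 + (j + 0) = -6 + j)
c(G) = √(-4 + G)
5 + c(b(-4))*29 = 5 + √(-4 - 4)*29 = 5 + √(-8)*29 = 5 + (2*I*√2)*29 = 5 + 58*I*√2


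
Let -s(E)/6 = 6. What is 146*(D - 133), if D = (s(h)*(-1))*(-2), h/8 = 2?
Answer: -29930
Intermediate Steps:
h = 16 (h = 8*2 = 16)
s(E) = -36 (s(E) = -6*6 = -36)
D = -72 (D = -36*(-1)*(-2) = 36*(-2) = -72)
146*(D - 133) = 146*(-72 - 133) = 146*(-205) = -29930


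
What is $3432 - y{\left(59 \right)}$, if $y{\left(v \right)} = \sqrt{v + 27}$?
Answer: $3432 - \sqrt{86} \approx 3422.7$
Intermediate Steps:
$y{\left(v \right)} = \sqrt{27 + v}$
$3432 - y{\left(59 \right)} = 3432 - \sqrt{27 + 59} = 3432 - \sqrt{86}$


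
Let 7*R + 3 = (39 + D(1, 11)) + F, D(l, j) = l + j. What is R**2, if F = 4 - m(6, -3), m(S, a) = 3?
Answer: 49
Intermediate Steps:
D(l, j) = j + l
F = 1 (F = 4 - 1*3 = 4 - 3 = 1)
R = 7 (R = -3/7 + ((39 + (11 + 1)) + 1)/7 = -3/7 + ((39 + 12) + 1)/7 = -3/7 + (51 + 1)/7 = -3/7 + (1/7)*52 = -3/7 + 52/7 = 7)
R**2 = 7**2 = 49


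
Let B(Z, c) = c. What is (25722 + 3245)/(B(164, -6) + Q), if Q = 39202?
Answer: 28967/39196 ≈ 0.73903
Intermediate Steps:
(25722 + 3245)/(B(164, -6) + Q) = (25722 + 3245)/(-6 + 39202) = 28967/39196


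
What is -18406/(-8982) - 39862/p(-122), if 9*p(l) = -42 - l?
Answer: -805222969/179640 ≈ -4482.4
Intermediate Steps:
p(l) = -14/3 - l/9 (p(l) = (-42 - l)/9 = -14/3 - l/9)
-18406/(-8982) - 39862/p(-122) = -18406/(-8982) - 39862/(-14/3 - ⅑*(-122)) = -18406*(-1/8982) - 39862/(-14/3 + 122/9) = 9203/4491 - 39862/80/9 = 9203/4491 - 39862*9/80 = 9203/4491 - 179379/40 = -805222969/179640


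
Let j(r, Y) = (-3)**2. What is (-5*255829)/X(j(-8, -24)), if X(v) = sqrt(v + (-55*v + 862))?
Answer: -1279145*sqrt(94)/188 ≈ -65967.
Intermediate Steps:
j(r, Y) = 9
X(v) = sqrt(862 - 54*v) (X(v) = sqrt(v + (862 - 55*v)) = sqrt(862 - 54*v))
(-5*255829)/X(j(-8, -24)) = (-5*255829)/(sqrt(862 - 54*9)) = -1279145/sqrt(862 - 486) = -1279145*sqrt(94)/188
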